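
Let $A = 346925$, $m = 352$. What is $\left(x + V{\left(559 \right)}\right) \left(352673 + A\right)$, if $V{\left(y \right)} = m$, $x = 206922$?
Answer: $145008475852$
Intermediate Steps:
$V{\left(y \right)} = 352$
$\left(x + V{\left(559 \right)}\right) \left(352673 + A\right) = \left(206922 + 352\right) \left(352673 + 346925\right) = 207274 \cdot 699598 = 145008475852$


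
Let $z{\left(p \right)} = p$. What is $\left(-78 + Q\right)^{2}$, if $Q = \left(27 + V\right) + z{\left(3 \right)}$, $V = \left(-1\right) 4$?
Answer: $2704$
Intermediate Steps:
$V = -4$
$Q = 26$ ($Q = \left(27 - 4\right) + 3 = 23 + 3 = 26$)
$\left(-78 + Q\right)^{2} = \left(-78 + 26\right)^{2} = \left(-52\right)^{2} = 2704$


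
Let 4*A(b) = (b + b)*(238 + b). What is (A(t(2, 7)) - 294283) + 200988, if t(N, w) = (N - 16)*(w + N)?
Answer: -100351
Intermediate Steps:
t(N, w) = (-16 + N)*(N + w)
A(b) = b*(238 + b)/2 (A(b) = ((b + b)*(238 + b))/4 = ((2*b)*(238 + b))/4 = (2*b*(238 + b))/4 = b*(238 + b)/2)
(A(t(2, 7)) - 294283) + 200988 = ((2² - 16*2 - 16*7 + 2*7)*(238 + (2² - 16*2 - 16*7 + 2*7))/2 - 294283) + 200988 = ((4 - 32 - 112 + 14)*(238 + (4 - 32 - 112 + 14))/2 - 294283) + 200988 = ((½)*(-126)*(238 - 126) - 294283) + 200988 = ((½)*(-126)*112 - 294283) + 200988 = (-7056 - 294283) + 200988 = -301339 + 200988 = -100351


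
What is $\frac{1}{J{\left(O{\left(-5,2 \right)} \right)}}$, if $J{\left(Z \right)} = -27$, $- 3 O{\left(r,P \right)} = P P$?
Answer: $- \frac{1}{27} \approx -0.037037$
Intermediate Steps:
$O{\left(r,P \right)} = - \frac{P^{2}}{3}$ ($O{\left(r,P \right)} = - \frac{P P}{3} = - \frac{P^{2}}{3}$)
$\frac{1}{J{\left(O{\left(-5,2 \right)} \right)}} = \frac{1}{-27} = - \frac{1}{27}$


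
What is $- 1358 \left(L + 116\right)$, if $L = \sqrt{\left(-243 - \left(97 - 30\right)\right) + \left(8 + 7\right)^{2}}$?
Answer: $-157528 - 1358 i \sqrt{85} \approx -1.5753 \cdot 10^{5} - 12520.0 i$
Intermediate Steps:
$L = i \sqrt{85}$ ($L = \sqrt{\left(-243 - \left(97 - 30\right)\right) + 15^{2}} = \sqrt{\left(-243 - 67\right) + 225} = \sqrt{-310 + 225} = \sqrt{-85} = i \sqrt{85} \approx 9.2195 i$)
$- 1358 \left(L + 116\right) = - 1358 \left(i \sqrt{85} + 116\right) = - 1358 \left(116 + i \sqrt{85}\right) = -157528 - 1358 i \sqrt{85}$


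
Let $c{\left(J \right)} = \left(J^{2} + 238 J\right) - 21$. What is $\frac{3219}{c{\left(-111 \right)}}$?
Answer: $- \frac{1073}{4706} \approx -0.22801$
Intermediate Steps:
$c{\left(J \right)} = -21 + J^{2} + 238 J$
$\frac{3219}{c{\left(-111 \right)}} = \frac{3219}{-21 + \left(-111\right)^{2} + 238 \left(-111\right)} = \frac{3219}{-21 + 12321 - 26418} = \frac{3219}{-14118} = 3219 \left(- \frac{1}{14118}\right) = - \frac{1073}{4706}$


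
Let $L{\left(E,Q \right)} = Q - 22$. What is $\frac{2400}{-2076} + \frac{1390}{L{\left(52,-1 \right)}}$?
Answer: $- \frac{245070}{3979} \approx -61.591$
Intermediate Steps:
$L{\left(E,Q \right)} = -22 + Q$
$\frac{2400}{-2076} + \frac{1390}{L{\left(52,-1 \right)}} = \frac{2400}{-2076} + \frac{1390}{-22 - 1} = 2400 \left(- \frac{1}{2076}\right) + \frac{1390}{-23} = - \frac{200}{173} + 1390 \left(- \frac{1}{23}\right) = - \frac{200}{173} - \frac{1390}{23} = - \frac{245070}{3979}$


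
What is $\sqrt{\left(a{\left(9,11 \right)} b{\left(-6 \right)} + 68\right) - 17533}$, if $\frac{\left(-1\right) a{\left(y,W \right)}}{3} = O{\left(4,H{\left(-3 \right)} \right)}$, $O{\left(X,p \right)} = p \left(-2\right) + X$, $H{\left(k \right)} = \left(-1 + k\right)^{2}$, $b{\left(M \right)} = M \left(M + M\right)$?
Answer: $7 i \sqrt{233} \approx 106.85 i$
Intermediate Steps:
$b{\left(M \right)} = 2 M^{2}$ ($b{\left(M \right)} = M 2 M = 2 M^{2}$)
$O{\left(X,p \right)} = X - 2 p$ ($O{\left(X,p \right)} = - 2 p + X = X - 2 p$)
$a{\left(y,W \right)} = 84$ ($a{\left(y,W \right)} = - 3 \left(4 - 2 \left(-1 - 3\right)^{2}\right) = - 3 \left(4 - 2 \left(-4\right)^{2}\right) = - 3 \left(4 - 32\right) = \left(-3\right) \left(-28\right) = 84$)
$\sqrt{\left(a{\left(9,11 \right)} b{\left(-6 \right)} + 68\right) - 17533} = \sqrt{\left(84 \cdot 2 \left(-6\right)^{2} + 68\right) - 17533} = \sqrt{\left(84 \cdot 2 \cdot 36 + 68\right) - 17533} = \sqrt{\left(84 \cdot 72 + 68\right) - 17533} = \sqrt{\left(6048 + 68\right) - 17533} = \sqrt{6116 - 17533} = \sqrt{-11417} = 7 i \sqrt{233}$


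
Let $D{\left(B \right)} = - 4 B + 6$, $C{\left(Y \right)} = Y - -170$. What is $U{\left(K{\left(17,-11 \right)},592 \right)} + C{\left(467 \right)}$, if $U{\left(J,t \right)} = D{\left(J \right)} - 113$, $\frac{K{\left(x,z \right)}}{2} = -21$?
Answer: $698$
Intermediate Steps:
$C{\left(Y \right)} = 170 + Y$ ($C{\left(Y \right)} = Y + 170 = 170 + Y$)
$D{\left(B \right)} = 6 - 4 B$
$K{\left(x,z \right)} = -42$ ($K{\left(x,z \right)} = 2 \left(-21\right) = -42$)
$U{\left(J,t \right)} = -107 - 4 J$ ($U{\left(J,t \right)} = \left(6 - 4 J\right) - 113 = -107 - 4 J$)
$U{\left(K{\left(17,-11 \right)},592 \right)} + C{\left(467 \right)} = \left(-107 - -168\right) + \left(170 + 467\right) = \left(-107 + 168\right) + 637 = 61 + 637 = 698$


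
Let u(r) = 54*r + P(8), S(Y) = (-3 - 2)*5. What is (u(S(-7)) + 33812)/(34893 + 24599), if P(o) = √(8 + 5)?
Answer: 16231/29746 + √13/59492 ≈ 0.54571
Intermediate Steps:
S(Y) = -25 (S(Y) = -5*5 = -25)
P(o) = √13
u(r) = √13 + 54*r (u(r) = 54*r + √13 = √13 + 54*r)
(u(S(-7)) + 33812)/(34893 + 24599) = ((√13 + 54*(-25)) + 33812)/(34893 + 24599) = ((√13 - 1350) + 33812)/59492 = ((-1350 + √13) + 33812)*(1/59492) = (32462 + √13)*(1/59492) = 16231/29746 + √13/59492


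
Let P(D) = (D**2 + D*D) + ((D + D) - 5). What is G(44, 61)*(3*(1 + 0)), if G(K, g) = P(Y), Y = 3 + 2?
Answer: 165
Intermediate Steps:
Y = 5
P(D) = -5 + 2*D + 2*D**2 (P(D) = (D**2 + D**2) + (2*D - 5) = 2*D**2 + (-5 + 2*D) = -5 + 2*D + 2*D**2)
G(K, g) = 55 (G(K, g) = -5 + 2*5 + 2*5**2 = -5 + 10 + 2*25 = -5 + 10 + 50 = 55)
G(44, 61)*(3*(1 + 0)) = 55*(3*(1 + 0)) = 55*(3*1) = 55*3 = 165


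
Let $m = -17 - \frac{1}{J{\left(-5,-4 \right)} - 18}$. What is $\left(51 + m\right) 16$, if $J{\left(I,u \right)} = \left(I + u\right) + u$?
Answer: $\frac{16880}{31} \approx 544.52$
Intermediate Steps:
$J{\left(I,u \right)} = I + 2 u$
$m = - \frac{526}{31}$ ($m = -17 - \frac{1}{\left(-5 + 2 \left(-4\right)\right) - 18} = -17 - \frac{1}{\left(-5 - 8\right) - 18} = -17 - \frac{1}{-13 - 18} = -17 - \frac{1}{-31} = -17 - - \frac{1}{31} = -17 + \frac{1}{31} = - \frac{526}{31} \approx -16.968$)
$\left(51 + m\right) 16 = \left(51 - \frac{526}{31}\right) 16 = \frac{1055}{31} \cdot 16 = \frac{16880}{31}$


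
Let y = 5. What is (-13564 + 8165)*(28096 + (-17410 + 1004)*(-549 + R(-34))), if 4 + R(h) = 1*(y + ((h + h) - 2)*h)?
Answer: 162119530704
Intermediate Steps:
R(h) = 1 + h*(-2 + 2*h) (R(h) = -4 + 1*(5 + ((h + h) - 2)*h) = -4 + 1*(5 + (2*h - 2)*h) = -4 + 1*(5 + (-2 + 2*h)*h) = -4 + 1*(5 + h*(-2 + 2*h)) = -4 + (5 + h*(-2 + 2*h)) = 1 + h*(-2 + 2*h))
(-13564 + 8165)*(28096 + (-17410 + 1004)*(-549 + R(-34))) = (-13564 + 8165)*(28096 + (-17410 + 1004)*(-549 + (1 - 2*(-34) + 2*(-34)²))) = -5399*(28096 - 16406*(-549 + (1 + 68 + 2*1156))) = -5399*(28096 - 16406*(-549 + (1 + 68 + 2312))) = -5399*(28096 - 16406*(-549 + 2381)) = -5399*(28096 - 16406*1832) = -5399*(28096 - 30055792) = -5399*(-30027696) = 162119530704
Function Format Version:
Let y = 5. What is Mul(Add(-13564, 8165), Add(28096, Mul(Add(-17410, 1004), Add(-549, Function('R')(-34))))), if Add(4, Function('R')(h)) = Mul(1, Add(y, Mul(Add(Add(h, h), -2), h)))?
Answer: 162119530704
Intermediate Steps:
Function('R')(h) = Add(1, Mul(h, Add(-2, Mul(2, h)))) (Function('R')(h) = Add(-4, Mul(1, Add(5, Mul(Add(Add(h, h), -2), h)))) = Add(-4, Mul(1, Add(5, Mul(Add(Mul(2, h), -2), h)))) = Add(-4, Mul(1, Add(5, Mul(Add(-2, Mul(2, h)), h)))) = Add(-4, Mul(1, Add(5, Mul(h, Add(-2, Mul(2, h)))))) = Add(-4, Add(5, Mul(h, Add(-2, Mul(2, h))))) = Add(1, Mul(h, Add(-2, Mul(2, h)))))
Mul(Add(-13564, 8165), Add(28096, Mul(Add(-17410, 1004), Add(-549, Function('R')(-34))))) = Mul(Add(-13564, 8165), Add(28096, Mul(Add(-17410, 1004), Add(-549, Add(1, Mul(-2, -34), Mul(2, Pow(-34, 2))))))) = Mul(-5399, Add(28096, Mul(-16406, Add(-549, Add(1, 68, Mul(2, 1156)))))) = Mul(-5399, Add(28096, Mul(-16406, Add(-549, Add(1, 68, 2312))))) = Mul(-5399, Add(28096, Mul(-16406, Add(-549, 2381)))) = Mul(-5399, Add(28096, Mul(-16406, 1832))) = Mul(-5399, Add(28096, -30055792)) = Mul(-5399, -30027696) = 162119530704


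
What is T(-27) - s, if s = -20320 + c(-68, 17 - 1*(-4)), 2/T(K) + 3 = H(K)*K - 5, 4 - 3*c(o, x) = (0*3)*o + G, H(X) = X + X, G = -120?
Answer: 44106103/2175 ≈ 20279.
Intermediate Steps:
H(X) = 2*X
c(o, x) = 124/3 (c(o, x) = 4/3 - ((0*3)*o - 120)/3 = 4/3 - (0*o - 120)/3 = 4/3 - (0 - 120)/3 = 4/3 - 1/3*(-120) = 4/3 + 40 = 124/3)
T(K) = 2/(-8 + 2*K**2) (T(K) = 2/(-3 + ((2*K)*K - 5)) = 2/(-3 + (2*K**2 - 5)) = 2/(-3 + (-5 + 2*K**2)) = 2/(-8 + 2*K**2))
s = -60836/3 (s = -20320 + 124/3 = -60836/3 ≈ -20279.)
T(-27) - s = 1/(-4 + (-27)**2) - 1*(-60836/3) = 1/(-4 + 729) + 60836/3 = 1/725 + 60836/3 = 44106103/2175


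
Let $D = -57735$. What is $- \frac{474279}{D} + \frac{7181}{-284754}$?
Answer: $\frac{4986601753}{608898970} \approx 8.1895$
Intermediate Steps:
$- \frac{474279}{D} + \frac{7181}{-284754} = - \frac{474279}{-57735} + \frac{7181}{-284754} = \left(-474279\right) \left(- \frac{1}{57735}\right) + 7181 \left(- \frac{1}{284754}\right) = \frac{158093}{19245} - \frac{7181}{284754} = \frac{4986601753}{608898970}$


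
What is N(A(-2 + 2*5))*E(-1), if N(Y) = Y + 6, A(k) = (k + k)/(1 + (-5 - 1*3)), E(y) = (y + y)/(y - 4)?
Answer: 52/35 ≈ 1.4857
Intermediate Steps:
E(y) = 2*y/(-4 + y) (E(y) = (2*y)/(-4 + y) = 2*y/(-4 + y))
A(k) = -2*k/7 (A(k) = (2*k)/(1 + (-5 - 3)) = (2*k)/(1 - 8) = (2*k)/(-7) = (2*k)*(-⅐) = -2*k/7)
N(Y) = 6 + Y
N(A(-2 + 2*5))*E(-1) = (6 - 2*(-2 + 2*5)/7)*(2*(-1)/(-4 - 1)) = (6 - 2*(-2 + 10)/7)*(2*(-1)/(-5)) = (6 - 2/7*8)*(2*(-1)*(-⅕)) = (6 - 16/7)*(⅖) = (26/7)*(⅖) = 52/35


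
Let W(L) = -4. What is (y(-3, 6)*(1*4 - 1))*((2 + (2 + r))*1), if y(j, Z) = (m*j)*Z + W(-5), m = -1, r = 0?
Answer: 168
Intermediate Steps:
y(j, Z) = -4 - Z*j (y(j, Z) = (-j)*Z - 4 = -Z*j - 4 = -4 - Z*j)
(y(-3, 6)*(1*4 - 1))*((2 + (2 + r))*1) = ((-4 - 1*6*(-3))*(1*4 - 1))*((2 + (2 + 0))*1) = ((-4 + 18)*(4 - 1))*((2 + 2)*1) = (14*3)*(4*1) = 42*4 = 168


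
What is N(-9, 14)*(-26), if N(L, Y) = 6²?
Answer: -936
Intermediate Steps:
N(L, Y) = 36
N(-9, 14)*(-26) = 36*(-26) = -936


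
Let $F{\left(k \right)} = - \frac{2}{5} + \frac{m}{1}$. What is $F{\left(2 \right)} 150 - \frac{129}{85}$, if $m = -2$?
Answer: $- \frac{30729}{85} \approx -361.52$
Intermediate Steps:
$F{\left(k \right)} = - \frac{12}{5}$ ($F{\left(k \right)} = - \frac{2}{5} - \frac{2}{1} = \left(-2\right) \frac{1}{5} - 2 = - \frac{2}{5} - 2 = - \frac{12}{5}$)
$F{\left(2 \right)} 150 - \frac{129}{85} = \left(- \frac{12}{5}\right) 150 - \frac{129}{85} = -360 - \frac{129}{85} = - \frac{30729}{85}$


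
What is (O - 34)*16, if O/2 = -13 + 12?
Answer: -576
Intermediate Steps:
O = -2 (O = 2*(-13 + 12) = 2*(-1) = -2)
(O - 34)*16 = (-2 - 34)*16 = -36*16 = -576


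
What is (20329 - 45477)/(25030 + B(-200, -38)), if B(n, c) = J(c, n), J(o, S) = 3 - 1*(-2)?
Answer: -25148/25035 ≈ -1.0045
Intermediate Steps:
J(o, S) = 5 (J(o, S) = 3 + 2 = 5)
B(n, c) = 5
(20329 - 45477)/(25030 + B(-200, -38)) = (20329 - 45477)/(25030 + 5) = -25148/25035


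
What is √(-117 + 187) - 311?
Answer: -311 + √70 ≈ -302.63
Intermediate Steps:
√(-117 + 187) - 311 = √70 - 311 = -311 + √70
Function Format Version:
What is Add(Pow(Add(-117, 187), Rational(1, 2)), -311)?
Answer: Add(-311, Pow(70, Rational(1, 2))) ≈ -302.63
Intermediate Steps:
Add(Pow(Add(-117, 187), Rational(1, 2)), -311) = Add(Pow(70, Rational(1, 2)), -311) = Add(-311, Pow(70, Rational(1, 2)))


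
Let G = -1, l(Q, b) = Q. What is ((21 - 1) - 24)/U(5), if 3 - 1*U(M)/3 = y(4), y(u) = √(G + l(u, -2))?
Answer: -⅔ - 2*√3/9 ≈ -1.0516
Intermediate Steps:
y(u) = √(-1 + u)
U(M) = 9 - 3*√3 (U(M) = 9 - 3*√(-1 + 4) = 9 - 3*√3)
((21 - 1) - 24)/U(5) = ((21 - 1) - 24)/(9 - 3*√3) = (20 - 24)/(9 - 3*√3) = -4/(9 - 3*√3)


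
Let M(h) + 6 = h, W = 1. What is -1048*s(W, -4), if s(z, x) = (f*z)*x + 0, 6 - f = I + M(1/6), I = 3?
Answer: 111088/3 ≈ 37029.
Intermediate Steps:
M(h) = -6 + h
f = 53/6 (f = 6 - (3 + (-6 + 1/6)) = 6 - (3 + (-6 + 1*(⅙))) = 6 - (3 + (-6 + ⅙)) = 6 - (3 - 35/6) = 6 - 1*(-17/6) = 6 + 17/6 = 53/6 ≈ 8.8333)
s(z, x) = 53*x*z/6 (s(z, x) = (53*z/6)*x + 0 = 53*x*z/6 + 0 = 53*x*z/6)
-1048*s(W, -4) = -27772*(-4)/3 = -1048*(-106/3) = 111088/3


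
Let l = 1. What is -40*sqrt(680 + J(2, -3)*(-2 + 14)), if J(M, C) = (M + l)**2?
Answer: -80*sqrt(197) ≈ -1122.9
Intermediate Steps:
J(M, C) = (1 + M)**2 (J(M, C) = (M + 1)**2 = (1 + M)**2)
-40*sqrt(680 + J(2, -3)*(-2 + 14)) = -40*sqrt(680 + (1 + 2)**2*(-2 + 14)) = -40*sqrt(680 + 3**2*12) = -40*sqrt(680 + 9*12) = -40*sqrt(680 + 108) = -80*sqrt(197)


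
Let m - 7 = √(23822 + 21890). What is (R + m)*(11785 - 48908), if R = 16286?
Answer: -604845039 - 148492*√2857 ≈ -6.1278e+8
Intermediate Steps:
m = 7 + 4*√2857 (m = 7 + √(23822 + 21890) = 7 + √45712 = 7 + 4*√2857 ≈ 220.80)
(R + m)*(11785 - 48908) = (16286 + (7 + 4*√2857))*(11785 - 48908) = (16293 + 4*√2857)*(-37123) = -604845039 - 148492*√2857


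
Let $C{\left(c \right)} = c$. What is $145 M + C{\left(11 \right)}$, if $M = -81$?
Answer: $-11734$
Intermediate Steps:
$145 M + C{\left(11 \right)} = 145 \left(-81\right) + 11 = -11745 + 11 = -11734$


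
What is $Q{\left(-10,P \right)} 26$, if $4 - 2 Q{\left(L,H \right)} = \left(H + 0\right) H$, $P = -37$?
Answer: $-17745$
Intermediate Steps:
$Q{\left(L,H \right)} = 2 - \frac{H^{2}}{2}$ ($Q{\left(L,H \right)} = 2 - \frac{\left(H + 0\right) H}{2} = 2 - \frac{H H}{2} = 2 - \frac{H^{2}}{2}$)
$Q{\left(-10,P \right)} 26 = \left(2 - \frac{\left(-37\right)^{2}}{2}\right) 26 = \left(2 - \frac{1369}{2}\right) 26 = \left(- \frac{1365}{2}\right) 26 = -17745$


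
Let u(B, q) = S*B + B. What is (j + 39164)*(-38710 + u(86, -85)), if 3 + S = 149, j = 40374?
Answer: -2073396584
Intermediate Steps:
S = 146 (S = -3 + 149 = 146)
u(B, q) = 147*B (u(B, q) = 146*B + B = 147*B)
(j + 39164)*(-38710 + u(86, -85)) = (40374 + 39164)*(-38710 + 147*86) = 79538*(-38710 + 12642) = 79538*(-26068) = -2073396584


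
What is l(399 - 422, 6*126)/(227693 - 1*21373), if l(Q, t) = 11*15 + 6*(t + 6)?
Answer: 4737/206320 ≈ 0.022959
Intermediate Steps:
l(Q, t) = 201 + 6*t (l(Q, t) = 165 + 6*(6 + t) = 165 + (36 + 6*t) = 201 + 6*t)
l(399 - 422, 6*126)/(227693 - 1*21373) = (201 + 6*(6*126))/(227693 - 1*21373) = (201 + 6*756)/(227693 - 21373) = (201 + 4536)/206320 = 4737*(1/206320) = 4737/206320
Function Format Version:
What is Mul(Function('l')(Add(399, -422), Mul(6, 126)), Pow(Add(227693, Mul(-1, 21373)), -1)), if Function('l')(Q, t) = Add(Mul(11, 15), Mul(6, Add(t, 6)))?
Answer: Rational(4737, 206320) ≈ 0.022959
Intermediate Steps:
Function('l')(Q, t) = Add(201, Mul(6, t)) (Function('l')(Q, t) = Add(165, Mul(6, Add(6, t))) = Add(165, Add(36, Mul(6, t))) = Add(201, Mul(6, t)))
Mul(Function('l')(Add(399, -422), Mul(6, 126)), Pow(Add(227693, Mul(-1, 21373)), -1)) = Mul(Add(201, Mul(6, Mul(6, 126))), Pow(Add(227693, Mul(-1, 21373)), -1)) = Mul(Add(201, Mul(6, 756)), Pow(Add(227693, -21373), -1)) = Mul(Add(201, 4536), Pow(206320, -1)) = Mul(4737, Rational(1, 206320)) = Rational(4737, 206320)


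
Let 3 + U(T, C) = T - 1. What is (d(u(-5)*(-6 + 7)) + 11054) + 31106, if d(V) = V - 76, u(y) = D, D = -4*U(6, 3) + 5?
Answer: 42081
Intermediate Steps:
U(T, C) = -4 + T (U(T, C) = -3 + (T - 1) = -3 + (-1 + T) = -4 + T)
D = -3 (D = -4*(-4 + 6) + 5 = -4*2 + 5 = -8 + 5 = -3)
u(y) = -3
d(V) = -76 + V
(d(u(-5)*(-6 + 7)) + 11054) + 31106 = ((-76 - 3*(-6 + 7)) + 11054) + 31106 = ((-76 - 3*1) + 11054) + 31106 = ((-76 - 3) + 11054) + 31106 = (-79 + 11054) + 31106 = 10975 + 31106 = 42081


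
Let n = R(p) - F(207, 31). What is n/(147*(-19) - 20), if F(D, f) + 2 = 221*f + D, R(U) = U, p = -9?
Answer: 7065/2813 ≈ 2.5116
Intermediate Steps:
F(D, f) = -2 + D + 221*f (F(D, f) = -2 + (221*f + D) = -2 + (D + 221*f) = -2 + D + 221*f)
n = -7065 (n = -9 - (-2 + 207 + 221*31) = -9 - (-2 + 207 + 6851) = -9 - 1*7056 = -9 - 7056 = -7065)
n/(147*(-19) - 20) = -7065/(147*(-19) - 20) = -7065/(-2793 - 20) = -7065/(-2813) = -7065*(-1/2813) = 7065/2813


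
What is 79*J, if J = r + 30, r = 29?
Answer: 4661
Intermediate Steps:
J = 59 (J = 29 + 30 = 59)
79*J = 79*59 = 4661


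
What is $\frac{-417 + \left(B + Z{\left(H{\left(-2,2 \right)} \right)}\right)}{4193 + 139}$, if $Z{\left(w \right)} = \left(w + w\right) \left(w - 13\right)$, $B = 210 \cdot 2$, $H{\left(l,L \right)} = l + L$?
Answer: $\frac{1}{1444} \approx 0.00069252$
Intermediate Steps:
$H{\left(l,L \right)} = L + l$
$B = 420$
$Z{\left(w \right)} = 2 w \left(-13 + w\right)$
$\frac{-417 + \left(B + Z{\left(H{\left(-2,2 \right)} \right)}\right)}{4193 + 139} = \frac{-417 + \left(420 + 2 \left(2 - 2\right) \left(-13 + \left(2 - 2\right)\right)\right)}{4193 + 139} = \frac{-417 + \left(420 + 2 \cdot 0 \left(-13 + 0\right)\right)}{4332} = \left(-417 + \left(420 + 2 \cdot 0 \left(-13\right)\right)\right) \frac{1}{4332} = \left(-417 + \left(420 + 0\right)\right) \frac{1}{4332} = \left(-417 + 420\right) \frac{1}{4332} = 3 \cdot \frac{1}{4332} = \frac{1}{1444}$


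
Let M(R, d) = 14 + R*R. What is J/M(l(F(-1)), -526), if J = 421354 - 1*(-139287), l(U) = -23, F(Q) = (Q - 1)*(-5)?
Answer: 560641/543 ≈ 1032.5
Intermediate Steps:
F(Q) = 5 - 5*Q (F(Q) = (-1 + Q)*(-5) = 5 - 5*Q)
M(R, d) = 14 + R**2
J = 560641 (J = 421354 + 139287 = 560641)
J/M(l(F(-1)), -526) = 560641/(14 + (-23)**2) = 560641/(14 + 529) = 560641/543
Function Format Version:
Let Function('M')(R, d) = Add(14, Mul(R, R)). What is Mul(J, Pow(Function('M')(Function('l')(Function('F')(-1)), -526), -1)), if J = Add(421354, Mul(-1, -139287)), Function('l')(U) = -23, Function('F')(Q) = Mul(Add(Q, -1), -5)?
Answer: Rational(560641, 543) ≈ 1032.5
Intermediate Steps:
Function('F')(Q) = Add(5, Mul(-5, Q)) (Function('F')(Q) = Mul(Add(-1, Q), -5) = Add(5, Mul(-5, Q)))
Function('M')(R, d) = Add(14, Pow(R, 2))
J = 560641 (J = Add(421354, 139287) = 560641)
Mul(J, Pow(Function('M')(Function('l')(Function('F')(-1)), -526), -1)) = Mul(560641, Pow(Add(14, Pow(-23, 2)), -1)) = Mul(560641, Pow(Add(14, 529), -1)) = Mul(560641, Pow(543, -1)) = Mul(560641, Rational(1, 543)) = Rational(560641, 543)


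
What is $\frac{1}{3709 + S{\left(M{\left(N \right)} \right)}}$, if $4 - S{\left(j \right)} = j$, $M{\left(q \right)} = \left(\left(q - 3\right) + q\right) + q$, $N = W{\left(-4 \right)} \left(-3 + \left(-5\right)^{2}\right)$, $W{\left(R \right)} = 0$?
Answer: $\frac{1}{3716} \approx 0.00026911$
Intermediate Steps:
$N = 0$ ($N = 0 \left(-3 + \left(-5\right)^{2}\right) = 0 \left(-3 + 25\right) = 0 \cdot 22 = 0$)
$M{\left(q \right)} = -3 + 3 q$ ($M{\left(q \right)} = \left(\left(q - 3\right) + q\right) + q = \left(\left(-3 + q\right) + q\right) + q = \left(-3 + 2 q\right) + q = -3 + 3 q$)
$S{\left(j \right)} = 4 - j$
$\frac{1}{3709 + S{\left(M{\left(N \right)} \right)}} = \frac{1}{3709 + \left(4 - \left(-3 + 3 \cdot 0\right)\right)} = \frac{1}{3709 + \left(4 - \left(-3 + 0\right)\right)} = \frac{1}{3709 + \left(4 - -3\right)} = \frac{1}{3709 + \left(4 + 3\right)} = \frac{1}{3709 + 7} = \frac{1}{3716}$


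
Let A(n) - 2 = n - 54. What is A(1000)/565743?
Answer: 316/188581 ≈ 0.0016757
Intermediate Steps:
A(n) = -52 + n (A(n) = 2 + (n - 54) = 2 + (-54 + n) = -52 + n)
A(1000)/565743 = (-52 + 1000)/565743 = 948*(1/565743) = 316/188581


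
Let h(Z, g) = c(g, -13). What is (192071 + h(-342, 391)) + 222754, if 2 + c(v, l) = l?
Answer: 414810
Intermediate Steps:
c(v, l) = -2 + l
h(Z, g) = -15 (h(Z, g) = -2 - 13 = -15)
(192071 + h(-342, 391)) + 222754 = (192071 - 15) + 222754 = 192056 + 222754 = 414810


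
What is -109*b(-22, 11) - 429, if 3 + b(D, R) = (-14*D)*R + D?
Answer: -366996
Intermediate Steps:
b(D, R) = -3 + D - 14*D*R (b(D, R) = -3 + ((-14*D)*R + D) = -3 + (-14*D*R + D) = -3 + (D - 14*D*R) = -3 + D - 14*D*R)
-109*b(-22, 11) - 429 = -109*(-3 - 22 - 14*(-22)*11) - 429 = -109*(-3 - 22 + 3388) - 429 = -109*3363 - 429 = -366567 - 429 = -366996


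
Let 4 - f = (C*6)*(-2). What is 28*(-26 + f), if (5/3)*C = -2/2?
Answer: -4088/5 ≈ -817.60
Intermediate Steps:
C = -⅗ (C = 3*(-2/2)/5 = 3*(-2*½)/5 = (⅗)*(-1) = -⅗ ≈ -0.60000)
f = -16/5 (f = 4 - (-⅗*6)*(-2) = 4 - (-18)*(-2)/5 = 4 - 1*36/5 = 4 - 36/5 = -16/5 ≈ -3.2000)
28*(-26 + f) = 28*(-26 - 16/5) = 28*(-146/5) = -4088/5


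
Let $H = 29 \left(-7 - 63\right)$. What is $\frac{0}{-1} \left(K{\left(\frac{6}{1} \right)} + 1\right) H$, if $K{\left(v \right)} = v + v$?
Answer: $0$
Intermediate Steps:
$K{\left(v \right)} = 2 v$
$H = -2030$ ($H = 29 \left(-70\right) = -2030$)
$\frac{0}{-1} \left(K{\left(\frac{6}{1} \right)} + 1\right) H = \frac{0}{-1} \left(2 \cdot \frac{6}{1} + 1\right) \left(-2030\right) = 0 \left(-1\right) \left(2 \cdot 6 \cdot 1 + 1\right) \left(-2030\right) = 0 \left(2 \cdot 6 + 1\right) \left(-2030\right) = 0 \left(12 + 1\right) \left(-2030\right) = 0 \cdot 13 \left(-2030\right) = 0 \left(-2030\right) = 0$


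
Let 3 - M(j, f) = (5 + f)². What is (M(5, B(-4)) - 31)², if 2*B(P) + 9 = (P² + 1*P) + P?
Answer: 37249/16 ≈ 2328.1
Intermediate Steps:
B(P) = -9/2 + P + P²/2 (B(P) = -9/2 + ((P² + 1*P) + P)/2 = -9/2 + ((P² + P) + P)/2 = -9/2 + ((P + P²) + P)/2 = -9/2 + (P² + 2*P)/2 = -9/2 + (P + P²/2) = -9/2 + P + P²/2)
M(j, f) = 3 - (5 + f)²
(M(5, B(-4)) - 31)² = ((3 - (5 + (-9/2 - 4 + (½)*(-4)²))²) - 31)² = ((3 - (5 + (-9/2 - 4 + (½)*16))²) - 31)² = ((3 - (5 + (-9/2 - 4 + 8))²) - 31)² = ((3 - (5 - ½)²) - 31)² = ((3 - (9/2)²) - 31)² = ((3 - 1*81/4) - 31)² = ((3 - 81/4) - 31)² = (-69/4 - 31)² = (-193/4)² = 37249/16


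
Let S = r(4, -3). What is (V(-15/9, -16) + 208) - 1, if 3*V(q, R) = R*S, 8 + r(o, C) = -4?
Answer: 271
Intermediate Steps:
r(o, C) = -12 (r(o, C) = -8 - 4 = -12)
S = -12
V(q, R) = -4*R (V(q, R) = (R*(-12))/3 = (-12*R)/3 = -4*R)
(V(-15/9, -16) + 208) - 1 = (-4*(-16) + 208) - 1 = (64 + 208) - 1 = 272 - 1 = 271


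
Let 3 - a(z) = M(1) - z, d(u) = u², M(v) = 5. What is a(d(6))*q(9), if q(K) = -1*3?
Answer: -102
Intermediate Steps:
q(K) = -3
a(z) = -2 + z (a(z) = 3 - (5 - z) = 3 + (-5 + z) = -2 + z)
a(d(6))*q(9) = (-2 + 6²)*(-3) = (-2 + 36)*(-3) = 34*(-3) = -102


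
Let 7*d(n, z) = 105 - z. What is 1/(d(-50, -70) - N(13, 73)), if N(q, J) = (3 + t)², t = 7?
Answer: -1/75 ≈ -0.013333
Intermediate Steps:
N(q, J) = 100 (N(q, J) = (3 + 7)² = 10² = 100)
d(n, z) = 15 - z/7 (d(n, z) = (105 - z)/7 = 15 - z/7)
1/(d(-50, -70) - N(13, 73)) = 1/((15 - ⅐*(-70)) - 1*100) = 1/((15 + 10) - 100) = 1/(25 - 100) = 1/(-75) = -1/75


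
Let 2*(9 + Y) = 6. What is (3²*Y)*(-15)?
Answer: 810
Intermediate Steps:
Y = -6 (Y = -9 + (½)*6 = -9 + 3 = -6)
(3²*Y)*(-15) = (3²*(-6))*(-15) = (9*(-6))*(-15) = -54*(-15) = 810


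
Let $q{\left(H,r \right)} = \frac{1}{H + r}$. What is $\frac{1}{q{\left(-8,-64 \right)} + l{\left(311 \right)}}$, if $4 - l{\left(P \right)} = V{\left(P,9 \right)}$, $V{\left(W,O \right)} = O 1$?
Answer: $- \frac{72}{361} \approx -0.19945$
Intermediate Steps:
$V{\left(W,O \right)} = O$
$l{\left(P \right)} = -5$ ($l{\left(P \right)} = 4 - 9 = -5$)
$\frac{1}{q{\left(-8,-64 \right)} + l{\left(311 \right)}} = \frac{1}{\frac{1}{-8 - 64} - 5} = \frac{1}{\frac{1}{-72} - 5} = \frac{1}{- \frac{1}{72} - 5} = \frac{1}{- \frac{361}{72}} = - \frac{72}{361}$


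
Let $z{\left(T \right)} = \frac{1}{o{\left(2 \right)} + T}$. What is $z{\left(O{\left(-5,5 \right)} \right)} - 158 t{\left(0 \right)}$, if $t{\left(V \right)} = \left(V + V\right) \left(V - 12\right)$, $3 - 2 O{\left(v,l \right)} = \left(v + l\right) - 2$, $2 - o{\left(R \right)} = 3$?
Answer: $\frac{2}{3} \approx 0.66667$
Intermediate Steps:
$o{\left(R \right)} = -1$ ($o{\left(R \right)} = 2 - 3 = -1$)
$O{\left(v,l \right)} = \frac{5}{2} - \frac{l}{2} - \frac{v}{2}$ ($O{\left(v,l \right)} = \frac{3}{2} - \frac{\left(v + l\right) - 2}{2} = \frac{3}{2} - \frac{\left(l + v\right) - 2}{2} = \frac{3}{2} - \frac{-2 + l + v}{2} = \frac{3}{2} - \left(-1 + \frac{l}{2} + \frac{v}{2}\right) = \frac{5}{2} - \frac{l}{2} - \frac{v}{2}$)
$t{\left(V \right)} = 2 V \left(-12 + V\right)$
$z{\left(T \right)} = \frac{1}{-1 + T}$
$z{\left(O{\left(-5,5 \right)} \right)} - 158 t{\left(0 \right)} = \frac{1}{-1 - - \frac{5}{2}} - 158 \cdot 2 \cdot 0 \left(-12 + 0\right) = \frac{1}{-1 + \left(\frac{5}{2} - \frac{5}{2} + \frac{5}{2}\right)} - 158 \cdot 2 \cdot 0 \left(-12\right) = \frac{1}{-1 + \frac{5}{2}} - 0 = \frac{1}{\frac{3}{2}} + 0 = \frac{2}{3} + 0 = \frac{2}{3}$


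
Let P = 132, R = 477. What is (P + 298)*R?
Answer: 205110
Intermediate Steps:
(P + 298)*R = (132 + 298)*477 = 430*477 = 205110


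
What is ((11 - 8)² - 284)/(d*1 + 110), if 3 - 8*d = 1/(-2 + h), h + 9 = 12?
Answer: -1100/441 ≈ -2.4943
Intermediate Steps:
h = 3 (h = -9 + 12 = 3)
d = ¼ (d = 3/8 - 1/(8*(-2 + 3)) = 3/8 - ⅛/1 = 3/8 - ⅛*1 = 3/8 - ⅛ = ¼ ≈ 0.25000)
((11 - 8)² - 284)/(d*1 + 110) = ((11 - 8)² - 284)/((¼)*1 + 110) = (3² - 284)/(¼ + 110) = (9 - 284)/(441/4) = -275*4/441 = -1100/441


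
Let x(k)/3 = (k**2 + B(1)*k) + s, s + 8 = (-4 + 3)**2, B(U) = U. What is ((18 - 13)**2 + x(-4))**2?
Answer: 1600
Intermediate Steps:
s = -7 (s = -8 + (-4 + 3)**2 = -8 + (-1)**2 = -8 + 1 = -7)
x(k) = -21 + 3*k + 3*k**2 (x(k) = 3*((k**2 + 1*k) - 7) = 3*((k**2 + k) - 7) = 3*((k + k**2) - 7) = 3*(-7 + k + k**2) = -21 + 3*k + 3*k**2)
((18 - 13)**2 + x(-4))**2 = ((18 - 13)**2 + (-21 + 3*(-4) + 3*(-4)**2))**2 = (5**2 + (-21 - 12 + 3*16))**2 = (25 + (-21 - 12 + 48))**2 = (25 + 15)**2 = 40**2 = 1600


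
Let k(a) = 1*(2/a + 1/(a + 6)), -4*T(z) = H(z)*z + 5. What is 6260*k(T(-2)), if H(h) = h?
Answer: -35056/9 ≈ -3895.1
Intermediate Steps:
T(z) = -5/4 - z²/4 (T(z) = -(z*z + 5)/4 = -(z² + 5)/4 = -(5 + z²)/4 = -5/4 - z²/4)
k(a) = 1/(6 + a) + 2/a (k(a) = 1*(2/a + 1/(6 + a)) = 1*(1/(6 + a) + 2/a) = 1/(6 + a) + 2/a)
6260*k(T(-2)) = 6260*(3*(4 + (-5/4 - ¼*(-2)²))/((-5/4 - ¼*(-2)²)*(6 + (-5/4 - ¼*(-2)²)))) = 6260*(3*(4 + (-5/4 - ¼*4))/((-5/4 - ¼*4)*(6 + (-5/4 - ¼*4)))) = 6260*(3*(4 + (-5/4 - 1))/((-5/4 - 1)*(6 + (-5/4 - 1)))) = 6260*(3*(4 - 9/4)/((-9/4)*(6 - 9/4))) = 6260*(3*(-4/9)*(7/4)/(15/4)) = 6260*(3*(-4/9)*(4/15)*(7/4)) = 6260*(-28/45) = -35056/9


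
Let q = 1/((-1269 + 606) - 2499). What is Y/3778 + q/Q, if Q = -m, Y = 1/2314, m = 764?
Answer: 2789515/5279837315064 ≈ 5.2833e-7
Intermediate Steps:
Y = 1/2314 ≈ 0.00043215
Q = -764 (Q = -1*764 = -764)
q = -1/3162 (q = 1/(-663 - 2499) = 1/(-3162) = -1/3162 ≈ -0.00031626)
Y/3778 + q/Q = (1/2314)/3778 - 1/3162/(-764) = (1/2314)*(1/3778) - 1/3162*(-1/764) = 1/8742292 + 1/2415768 = 2789515/5279837315064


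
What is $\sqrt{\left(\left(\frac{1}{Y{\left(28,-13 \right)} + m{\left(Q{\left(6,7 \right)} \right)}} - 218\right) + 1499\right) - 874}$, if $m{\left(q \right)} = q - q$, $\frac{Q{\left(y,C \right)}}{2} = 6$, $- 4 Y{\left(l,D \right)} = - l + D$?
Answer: $\frac{\sqrt{684331}}{41} \approx 20.177$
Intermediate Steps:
$Y{\left(l,D \right)} = - \frac{D}{4} + \frac{l}{4}$ ($Y{\left(l,D \right)} = - \frac{- l + D}{4} = - \frac{D - l}{4} = - \frac{D}{4} + \frac{l}{4}$)
$Q{\left(y,C \right)} = 12$ ($Q{\left(y,C \right)} = 2 \cdot 6 = 12$)
$m{\left(q \right)} = 0$
$\sqrt{\left(\left(\frac{1}{Y{\left(28,-13 \right)} + m{\left(Q{\left(6,7 \right)} \right)}} - 218\right) + 1499\right) - 874} = \sqrt{\left(\left(\frac{1}{\left(\left(- \frac{1}{4}\right) \left(-13\right) + \frac{1}{4} \cdot 28\right) + 0} - 218\right) + 1499\right) - 874} = \sqrt{\left(\left(\frac{1}{\left(\frac{13}{4} + 7\right) + 0} - 218\right) + 1499\right) - 874} = \sqrt{\left(\left(\frac{1}{\frac{41}{4} + 0} - 218\right) + 1499\right) - 874} = \sqrt{\left(\left(\frac{1}{\frac{41}{4}} - 218\right) + 1499\right) - 874} = \sqrt{\left(\left(\frac{4}{41} - 218\right) + 1499\right) - 874} = \sqrt{\left(- \frac{8934}{41} + 1499\right) - 874} = \sqrt{\frac{52525}{41} - 874} = \sqrt{\frac{16691}{41}} = \frac{\sqrt{684331}}{41}$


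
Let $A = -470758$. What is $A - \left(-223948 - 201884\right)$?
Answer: $-44926$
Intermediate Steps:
$A - \left(-223948 - 201884\right) = -470758 - \left(-223948 - 201884\right) = -470758 - -425832 = -470758 + 425832 = -44926$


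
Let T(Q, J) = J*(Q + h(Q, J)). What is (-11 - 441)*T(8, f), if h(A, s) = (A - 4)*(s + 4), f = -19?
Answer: -446576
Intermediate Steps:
h(A, s) = (-4 + A)*(4 + s)
T(Q, J) = J*(-16 - 4*J + 5*Q + J*Q) (T(Q, J) = J*(Q + (-16 - 4*J + 4*Q + Q*J)) = J*(Q + (-16 - 4*J + 4*Q + J*Q)) = J*(-16 - 4*J + 5*Q + J*Q))
(-11 - 441)*T(8, f) = (-11 - 441)*(-19*(-16 - 4*(-19) + 5*8 - 19*8)) = -(-8588)*(-16 + 76 + 40 - 152) = -(-8588)*(-52) = -452*988 = -446576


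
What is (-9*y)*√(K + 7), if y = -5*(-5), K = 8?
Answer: -225*√15 ≈ -871.42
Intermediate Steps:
y = 25
(-9*y)*√(K + 7) = (-9*25)*√(8 + 7) = -225*√15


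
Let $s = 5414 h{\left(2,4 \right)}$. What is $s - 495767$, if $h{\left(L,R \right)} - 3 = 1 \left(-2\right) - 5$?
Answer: $-517423$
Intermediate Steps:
$h{\left(L,R \right)} = -4$ ($h{\left(L,R \right)} = 3 + \left(1 \left(-2\right) - 5\right) = 3 - 7 = -4$)
$s = -21656$ ($s = 5414 \left(-4\right) = -21656$)
$s - 495767 = -21656 - 495767 = -517423$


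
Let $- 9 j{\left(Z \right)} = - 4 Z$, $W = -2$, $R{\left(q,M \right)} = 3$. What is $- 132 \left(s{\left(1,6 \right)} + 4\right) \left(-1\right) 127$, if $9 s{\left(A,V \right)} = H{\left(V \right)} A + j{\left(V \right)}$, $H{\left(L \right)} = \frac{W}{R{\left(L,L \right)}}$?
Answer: $\frac{212344}{3} \approx 70781.0$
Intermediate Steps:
$j{\left(Z \right)} = \frac{4 Z}{9}$ ($j{\left(Z \right)} = - \frac{\left(-4\right) Z}{9} = \frac{4 Z}{9}$)
$H{\left(L \right)} = - \frac{2}{3}$
$s{\left(A,V \right)} = - \frac{2 A}{27} + \frac{4 V}{81}$ ($s{\left(A,V \right)} = \frac{- \frac{2 A}{3} + \frac{4 V}{9}}{9} = - \frac{2 A}{27} + \frac{4 V}{81}$)
$- 132 \left(s{\left(1,6 \right)} + 4\right) \left(-1\right) 127 = - 132 \left(\left(\left(- \frac{2}{27}\right) 1 + \frac{4}{81} \cdot 6\right) + 4\right) \left(-1\right) 127 = - 132 \left(\left(- \frac{2}{27} + \frac{8}{27}\right) + 4\right) \left(-1\right) 127 = - 132 \left(\frac{2}{9} + 4\right) \left(-1\right) 127 = - 132 \cdot \frac{38}{9} \left(-1\right) 127 = \left(-132\right) \left(- \frac{38}{9}\right) 127 = \frac{1672}{3} \cdot 127 = \frac{212344}{3}$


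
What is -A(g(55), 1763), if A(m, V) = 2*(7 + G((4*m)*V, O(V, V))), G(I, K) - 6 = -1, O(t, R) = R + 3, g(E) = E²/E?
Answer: -24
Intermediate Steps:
g(E) = E
O(t, R) = 3 + R
G(I, K) = 5 (G(I, K) = 6 - 1 = 5)
A(m, V) = 24 (A(m, V) = 2*(7 + 5) = 2*12 = 24)
-A(g(55), 1763) = -1*24 = -24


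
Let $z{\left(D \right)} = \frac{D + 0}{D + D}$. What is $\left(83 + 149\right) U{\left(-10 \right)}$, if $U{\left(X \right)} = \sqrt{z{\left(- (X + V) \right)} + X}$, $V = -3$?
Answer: $116 i \sqrt{38} \approx 715.07 i$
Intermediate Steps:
$z{\left(D \right)} = \frac{1}{2}$ ($z{\left(D \right)} = \frac{D}{2 D} = D \frac{1}{2 D} = \frac{1}{2}$)
$U{\left(X \right)} = \sqrt{\frac{1}{2} + X}$
$\left(83 + 149\right) U{\left(-10 \right)} = \left(83 + 149\right) \frac{\sqrt{2 + 4 \left(-10\right)}}{2} = 232 \frac{\sqrt{2 - 40}}{2} = 232 \frac{\sqrt{-38}}{2} = 232 \frac{i \sqrt{38}}{2} = 116 i \sqrt{38}$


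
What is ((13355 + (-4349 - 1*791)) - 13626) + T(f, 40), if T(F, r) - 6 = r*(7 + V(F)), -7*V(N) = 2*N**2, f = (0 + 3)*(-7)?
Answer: -10165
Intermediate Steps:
f = -21 (f = 3*(-7) = -21)
V(N) = -2*N**2/7
T(F, r) = 6 + r*(7 - 2*F**2/7)
((13355 + (-4349 - 1*791)) - 13626) + T(f, 40) = ((13355 + (-4349 - 1*791)) - 13626) + (6 + 7*40 - 2/7*40*(-21)**2) = ((13355 + (-4349 - 791)) - 13626) + (6 + 280 - 2/7*40*441) = ((13355 - 5140) - 13626) + (6 + 280 - 5040) = (8215 - 13626) - 4754 = -5411 - 4754 = -10165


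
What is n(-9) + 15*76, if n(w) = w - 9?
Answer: 1122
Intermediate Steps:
n(w) = -9 + w
n(-9) + 15*76 = (-9 - 9) + 15*76 = -18 + 1140 = 1122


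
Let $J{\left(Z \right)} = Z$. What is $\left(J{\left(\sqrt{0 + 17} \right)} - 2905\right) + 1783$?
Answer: $-1122 + \sqrt{17} \approx -1117.9$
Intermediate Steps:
$\left(J{\left(\sqrt{0 + 17} \right)} - 2905\right) + 1783 = \left(\sqrt{0 + 17} - 2905\right) + 1783 = \left(\sqrt{17} - 2905\right) + 1783 = \left(-2905 + \sqrt{17}\right) + 1783 = -1122 + \sqrt{17}$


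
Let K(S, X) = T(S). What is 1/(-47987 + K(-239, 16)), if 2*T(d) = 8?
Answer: -1/47983 ≈ -2.0841e-5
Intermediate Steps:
T(d) = 4 (T(d) = (½)*8 = 4)
K(S, X) = 4
1/(-47987 + K(-239, 16)) = 1/(-47987 + 4) = 1/(-47983) = -1/47983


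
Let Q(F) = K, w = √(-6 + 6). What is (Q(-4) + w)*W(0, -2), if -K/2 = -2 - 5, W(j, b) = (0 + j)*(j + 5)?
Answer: 0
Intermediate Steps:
W(j, b) = j*(5 + j)
K = 14 (K = -2*(-2 - 5) = -2*(-7) = 14)
w = 0 (w = √0 = 0)
Q(F) = 14
(Q(-4) + w)*W(0, -2) = (14 + 0)*(0*(5 + 0)) = 14*(0*5) = 14*0 = 0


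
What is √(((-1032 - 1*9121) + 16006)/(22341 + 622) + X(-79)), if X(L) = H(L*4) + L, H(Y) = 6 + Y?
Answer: I*√204985052102/22963 ≈ 19.717*I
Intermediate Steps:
X(L) = 6 + 5*L (X(L) = (6 + L*4) + L = (6 + 4*L) + L = 6 + 5*L)
√(((-1032 - 1*9121) + 16006)/(22341 + 622) + X(-79)) = √(((-1032 - 1*9121) + 16006)/(22341 + 622) + (6 + 5*(-79))) = √(((-1032 - 9121) + 16006)/22963 + (6 - 395)) = √((-10153 + 16006)*(1/22963) - 389) = √(5853*(1/22963) - 389) = √(5853/22963 - 389) = √(-8926754/22963) = I*√204985052102/22963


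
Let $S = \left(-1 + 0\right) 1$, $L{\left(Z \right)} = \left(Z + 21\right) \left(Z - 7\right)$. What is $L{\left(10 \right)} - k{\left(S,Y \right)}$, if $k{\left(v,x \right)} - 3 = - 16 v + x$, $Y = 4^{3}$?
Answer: $10$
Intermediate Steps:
$L{\left(Z \right)} = \left(-7 + Z\right) \left(21 + Z\right)$ ($L{\left(Z \right)} = \left(21 + Z\right) \left(-7 + Z\right) = \left(-7 + Z\right) \left(21 + Z\right)$)
$S = -1$ ($S = \left(-1\right) 1 = -1$)
$Y = 64$
$k{\left(v,x \right)} = 3 + x - 16 v$ ($k{\left(v,x \right)} = 3 - \left(- x + 16 v\right) = 3 + x - 16 v$)
$L{\left(10 \right)} - k{\left(S,Y \right)} = \left(-147 + 10^{2} + 14 \cdot 10\right) - \left(3 + 64 - -16\right) = \left(-147 + 100 + 140\right) - \left(3 + 64 + 16\right) = 93 - 83 = 10$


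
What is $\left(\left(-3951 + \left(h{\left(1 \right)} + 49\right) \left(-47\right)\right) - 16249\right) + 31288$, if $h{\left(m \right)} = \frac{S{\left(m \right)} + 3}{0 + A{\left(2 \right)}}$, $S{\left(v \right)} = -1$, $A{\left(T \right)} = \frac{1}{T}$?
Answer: $8597$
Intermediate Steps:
$h{\left(m \right)} = 4$ ($h{\left(m \right)} = \frac{-1 + 3}{0 + \frac{1}{2}} = \frac{2}{0 + \frac{1}{2}} = 2 \frac{1}{\frac{1}{2}} = 2 \cdot 2 = 4$)
$\left(\left(-3951 + \left(h{\left(1 \right)} + 49\right) \left(-47\right)\right) - 16249\right) + 31288 = \left(\left(-3951 + \left(4 + 49\right) \left(-47\right)\right) - 16249\right) + 31288 = \left(\left(-3951 + 53 \left(-47\right)\right) - 16249\right) + 31288 = \left(\left(-3951 - 2491\right) - 16249\right) + 31288 = \left(-6442 - 16249\right) + 31288 = -22691 + 31288 = 8597$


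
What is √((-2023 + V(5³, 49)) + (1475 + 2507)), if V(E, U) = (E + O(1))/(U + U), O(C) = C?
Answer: √96054/7 ≈ 44.275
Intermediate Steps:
V(E, U) = (1 + E)/(2*U) (V(E, U) = (E + 1)/(U + U) = (1 + E)/((2*U)) = (1 + E)*(1/(2*U)) = (1 + E)/(2*U))
√((-2023 + V(5³, 49)) + (1475 + 2507)) = √((-2023 + (½)*(1 + 5³)/49) + (1475 + 2507)) = √((-2023 + (½)*(1/49)*(1 + 125)) + 3982) = √((-2023 + (½)*(1/49)*126) + 3982) = √((-2023 + 9/7) + 3982) = √(-14152/7 + 3982) = √(13722/7) = √96054/7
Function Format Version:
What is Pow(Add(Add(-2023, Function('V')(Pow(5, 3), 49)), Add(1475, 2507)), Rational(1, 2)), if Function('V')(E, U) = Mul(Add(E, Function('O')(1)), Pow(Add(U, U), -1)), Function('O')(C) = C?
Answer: Mul(Rational(1, 7), Pow(96054, Rational(1, 2))) ≈ 44.275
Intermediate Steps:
Function('V')(E, U) = Mul(Rational(1, 2), Pow(U, -1), Add(1, E)) (Function('V')(E, U) = Mul(Add(E, 1), Pow(Add(U, U), -1)) = Mul(Add(1, E), Pow(Mul(2, U), -1)) = Mul(Add(1, E), Mul(Rational(1, 2), Pow(U, -1))) = Mul(Rational(1, 2), Pow(U, -1), Add(1, E)))
Pow(Add(Add(-2023, Function('V')(Pow(5, 3), 49)), Add(1475, 2507)), Rational(1, 2)) = Pow(Add(Add(-2023, Mul(Rational(1, 2), Pow(49, -1), Add(1, Pow(5, 3)))), Add(1475, 2507)), Rational(1, 2)) = Pow(Add(Add(-2023, Mul(Rational(1, 2), Rational(1, 49), Add(1, 125))), 3982), Rational(1, 2)) = Pow(Add(Add(-2023, Mul(Rational(1, 2), Rational(1, 49), 126)), 3982), Rational(1, 2)) = Pow(Add(Add(-2023, Rational(9, 7)), 3982), Rational(1, 2)) = Pow(Add(Rational(-14152, 7), 3982), Rational(1, 2)) = Pow(Rational(13722, 7), Rational(1, 2)) = Mul(Rational(1, 7), Pow(96054, Rational(1, 2)))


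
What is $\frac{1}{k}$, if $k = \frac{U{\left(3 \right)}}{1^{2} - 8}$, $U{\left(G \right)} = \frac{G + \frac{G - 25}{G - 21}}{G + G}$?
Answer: $- \frac{189}{19} \approx -9.9474$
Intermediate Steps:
$U{\left(G \right)} = \frac{G + \frac{-25 + G}{-21 + G}}{2 G}$
$k = - \frac{19}{189}$ ($k = \frac{\frac{1}{2} \cdot \frac{1}{3} \frac{1}{-21 + 3} \left(-25 + 3^{2} - 60\right)}{1^{2} - 8} = \frac{\frac{1}{2} \cdot \frac{1}{3} \frac{1}{-18} \left(-25 + 9 - 60\right)}{1 - 8} = \frac{\frac{1}{2} \cdot \frac{1}{3} \left(- \frac{1}{18}\right) \left(-76\right)}{-7} = \left(- \frac{1}{7}\right) \frac{19}{27} = - \frac{19}{189} \approx -0.10053$)
$\frac{1}{k} = \frac{1}{- \frac{19}{189}} = - \frac{189}{19}$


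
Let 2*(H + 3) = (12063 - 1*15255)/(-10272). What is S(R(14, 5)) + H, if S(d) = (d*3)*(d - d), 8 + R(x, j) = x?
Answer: -2435/856 ≈ -2.8446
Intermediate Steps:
R(x, j) = -8 + x
H = -2435/856 (H = -3 + ((12063 - 1*15255)/(-10272))/2 = -3 + ((12063 - 15255)*(-1/10272))/2 = -3 + (-3192*(-1/10272))/2 = -3 + (1/2)*(133/428) = -3 + 133/856 = -2435/856 ≈ -2.8446)
S(d) = 0 (S(d) = (3*d)*0 = 0)
S(R(14, 5)) + H = 0 - 2435/856 = -2435/856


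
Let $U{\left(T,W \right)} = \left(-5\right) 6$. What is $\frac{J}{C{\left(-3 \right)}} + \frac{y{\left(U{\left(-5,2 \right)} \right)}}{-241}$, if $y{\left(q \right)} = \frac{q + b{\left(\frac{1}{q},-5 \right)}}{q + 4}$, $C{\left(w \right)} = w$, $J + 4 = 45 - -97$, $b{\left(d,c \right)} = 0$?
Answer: $- \frac{144133}{3133} \approx -46.005$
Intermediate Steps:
$J = 138$ ($J = -4 + \left(45 - -97\right) = -4 + \left(45 + 97\right) = -4 + 142 = 138$)
$U{\left(T,W \right)} = -30$
$y{\left(q \right)} = \frac{q}{4 + q}$ ($y{\left(q \right)} = \frac{q + 0}{q + 4} = \frac{q}{4 + q}$)
$\frac{J}{C{\left(-3 \right)}} + \frac{y{\left(U{\left(-5,2 \right)} \right)}}{-241} = \frac{138}{-3} + \frac{\left(-30\right) \frac{1}{4 - 30}}{-241} = 138 \left(- \frac{1}{3}\right) + - \frac{30}{-26} \left(- \frac{1}{241}\right) = -46 + \left(-30\right) \left(- \frac{1}{26}\right) \left(- \frac{1}{241}\right) = -46 + \frac{15}{13} \left(- \frac{1}{241}\right) = -46 - \frac{15}{3133} = - \frac{144133}{3133}$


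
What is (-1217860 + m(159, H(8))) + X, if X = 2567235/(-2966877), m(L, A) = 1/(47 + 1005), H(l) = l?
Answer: -1267044014597261/1040384868 ≈ -1.2179e+6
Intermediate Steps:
m(L, A) = 1/1052
X = -855745/988959 (X = 2567235*(-1/2966877) = -855745/988959 ≈ -0.86530)
(-1217860 + m(159, H(8))) + X = (-1217860 + 1/1052) - 855745/988959 = -1281188719/1052 - 855745/988959 = -1267044014597261/1040384868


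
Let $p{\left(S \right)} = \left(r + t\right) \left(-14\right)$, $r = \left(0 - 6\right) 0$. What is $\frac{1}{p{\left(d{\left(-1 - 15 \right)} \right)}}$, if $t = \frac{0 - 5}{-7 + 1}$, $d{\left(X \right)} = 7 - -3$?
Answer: $- \frac{3}{35} \approx -0.085714$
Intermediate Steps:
$d{\left(X \right)} = 10$ ($d{\left(X \right)} = 7 + 3 = 10$)
$t = \frac{5}{6}$ ($t = - \frac{5}{-6} = \left(-5\right) \left(- \frac{1}{6}\right) = \frac{5}{6} \approx 0.83333$)
$r = 0$ ($r = \left(0 - 6\right) 0 = \left(-6\right) 0 = 0$)
$p{\left(S \right)} = - \frac{35}{3}$ ($p{\left(S \right)} = \left(0 + \frac{5}{6}\right) \left(-14\right) = \frac{5}{6} \left(-14\right) = - \frac{35}{3}$)
$\frac{1}{p{\left(d{\left(-1 - 15 \right)} \right)}} = \frac{1}{- \frac{35}{3}} = - \frac{3}{35}$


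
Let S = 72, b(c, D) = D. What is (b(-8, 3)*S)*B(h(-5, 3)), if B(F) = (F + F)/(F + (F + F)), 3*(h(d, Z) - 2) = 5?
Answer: 144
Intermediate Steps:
h(d, Z) = 11/3 (h(d, Z) = 2 + (1/3)*5 = 2 + 5/3 = 11/3)
B(F) = 2/3 (B(F) = (2*F)/(F + 2*F) = (2*F)/((3*F)) = (2*F)*(1/(3*F)) = 2/3)
(b(-8, 3)*S)*B(h(-5, 3)) = (3*72)*(2/3) = 216*(2/3) = 144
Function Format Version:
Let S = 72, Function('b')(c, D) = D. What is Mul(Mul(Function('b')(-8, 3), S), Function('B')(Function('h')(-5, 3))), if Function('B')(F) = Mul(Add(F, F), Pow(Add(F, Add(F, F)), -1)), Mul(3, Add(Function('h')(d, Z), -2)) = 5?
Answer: 144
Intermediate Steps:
Function('h')(d, Z) = Rational(11, 3) (Function('h')(d, Z) = Add(2, Mul(Rational(1, 3), 5)) = Add(2, Rational(5, 3)) = Rational(11, 3))
Function('B')(F) = Rational(2, 3) (Function('B')(F) = Mul(Mul(2, F), Pow(Add(F, Mul(2, F)), -1)) = Mul(Mul(2, F), Pow(Mul(3, F), -1)) = Mul(Mul(2, F), Mul(Rational(1, 3), Pow(F, -1))) = Rational(2, 3))
Mul(Mul(Function('b')(-8, 3), S), Function('B')(Function('h')(-5, 3))) = Mul(Mul(3, 72), Rational(2, 3)) = Mul(216, Rational(2, 3)) = 144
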